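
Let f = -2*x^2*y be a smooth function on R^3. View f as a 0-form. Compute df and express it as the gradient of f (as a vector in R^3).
df = (-4*x*y) dx + (-2*x^2) dy + (0) dz; grad f = (-4*x*y, -2*x^2, 0)

For a 0-form f, d f = (∂f/∂x) dx + (∂f/∂y) dy + (∂f/∂z) dz. The components of the vector representation are exactly the entries of grad f in Cartesian coordinates:
  ∂f/∂x = -4*x*y
  ∂f/∂y = -2*x^2
  ∂f/∂z = 0.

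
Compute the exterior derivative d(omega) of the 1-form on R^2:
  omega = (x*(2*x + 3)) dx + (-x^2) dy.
d(omega) = (-2*x) dx ∧ dy

For a 1-form omega = sum_i f_i dx_i, the exterior derivative is
  d(omega) = sum_{i < j} (∂f_j/∂x_i - ∂f_i/∂x_j) dx_i ∧ dx_j.
  coefficient of dx ∧ dy: ∂f_2/∂x - ∂f_1/∂y = ∂(-x^2)/∂x - ∂(x*(2*x + 3))/∂y = -2*x
Assembling: d(omega) = (-2*x) dx ∧ dy.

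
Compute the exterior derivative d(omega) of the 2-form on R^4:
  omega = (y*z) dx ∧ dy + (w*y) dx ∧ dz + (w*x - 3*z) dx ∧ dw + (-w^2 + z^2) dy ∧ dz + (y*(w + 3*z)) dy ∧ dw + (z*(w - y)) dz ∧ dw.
d(omega) = (-w + y) dx ∧ dy ∧ dz + (y + 3) dx ∧ dz ∧ dw + (-2*w - 3*y - z) dy ∧ dz ∧ dw

For a 2-form omega = sum_{i<j} g_{ij} dx_i ∧ dx_j, the exterior derivative is
  d(omega) = sum_{i<j} d(g_{ij}) ∧ dx_i ∧ dx_j = sum_{i<j, k} (∂g_{ij}/∂x_k) dx_k ∧ dx_i ∧ dx_j.
Expand each term, using dx_k ∧ dx_i ∧ dx_j = sgn(permutation) dx_{(a)} ∧ dx_{(b)} ∧ dx_{(c)} with (a < b < c) sorted:
  d(y*z) includes (∂/∂z)(y*z) dz = (y) dz, which multiplied by dx ∧ dy gives (y) dx ∧ dy ∧ dz
  d(w*y) includes (∂/∂y)(w*y) dy = (w) dy, which multiplied by dx ∧ dz gives (-w) dx ∧ dy ∧ dz
  d(w*y) includes (∂/∂w)(w*y) dw = (y) dw, which multiplied by dx ∧ dz gives (y) dx ∧ dz ∧ dw
  d(w*x - 3*z) includes (∂/∂z)(w*x - 3*z) dz = (-3) dz, which multiplied by dx ∧ dw gives (3) dx ∧ dz ∧ dw
  d(-w^2 + z^2) includes (∂/∂w)(-w^2 + z^2) dw = (-2*w) dw, which multiplied by dy ∧ dz gives (-2*w) dy ∧ dz ∧ dw
  d(y*(w + 3*z)) includes (∂/∂z)(y*(w + 3*z)) dz = (3*y) dz, which multiplied by dy ∧ dw gives (-3*y) dy ∧ dz ∧ dw
  d(z*(w - y)) includes (∂/∂y)(z*(w - y)) dy = (-z) dy, which multiplied by dz ∧ dw gives (-z) dy ∧ dz ∧ dw
Collecting like 3-forms: d(omega) = (-w + y) dx ∧ dy ∧ dz + (y + 3) dx ∧ dz ∧ dw + (-2*w - 3*y - z) dy ∧ dz ∧ dw.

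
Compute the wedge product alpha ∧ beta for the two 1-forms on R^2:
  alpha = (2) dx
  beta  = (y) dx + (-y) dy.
alpha ∧ beta = (-2*y) dx ∧ dy

Distribute the wedge, using dx_i ∧ dx_j = -dx_j ∧ dx_i and dx_i ∧ dx_i = 0. For each pair (i, j) with i < j, the coefficient of dx_i ∧ dx_j in alpha ∧ beta is (alpha_i * beta_j - alpha_j * beta_i). Collecting: alpha ∧ beta = (-2*y) dx ∧ dy.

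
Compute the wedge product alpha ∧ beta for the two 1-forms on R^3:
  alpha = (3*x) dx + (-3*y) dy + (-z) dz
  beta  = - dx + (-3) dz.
alpha ∧ beta = (-9*x - z) dx ∧ dz + (-3*y) dx ∧ dy + (9*y) dy ∧ dz

Distribute the wedge, using dx_i ∧ dx_j = -dx_j ∧ dx_i and dx_i ∧ dx_i = 0. For each pair (i, j) with i < j, the coefficient of dx_i ∧ dx_j in alpha ∧ beta is (alpha_i * beta_j - alpha_j * beta_i). Collecting: alpha ∧ beta = (-9*x - z) dx ∧ dz + (-3*y) dx ∧ dy + (9*y) dy ∧ dz.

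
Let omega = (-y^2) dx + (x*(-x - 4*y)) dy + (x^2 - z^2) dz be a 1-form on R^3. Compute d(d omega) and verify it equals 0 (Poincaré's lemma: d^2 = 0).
d(d omega) = 0

Step 1: d omega = sum_{i<j} (∂f_j/∂x_i - ∂f_i/∂x_j) dx_i ∧ dx_j:
  coeff of dx ∧ dy: -2*x - 2*y
  coeff of dx ∧ dz: 2*x
  coeff of dy ∧ dz: 0
Step 2: Apply d again to each 2-form coefficient. The only possible 3-form in R^3 is dx ∧ dy ∧ dz, with coefficient
  ∂(coeff of dy∧dz)/∂x - ∂(coeff of dx∧dz)/∂y + ∂(coeff of dx∧dy)/∂z
  = ∂/∂x (0) - ∂/∂y (2*x) + ∂/∂z (-2*x - 2*y).
Each of these terms simplifies to sums of mixed partials that cancel in pairs. The result is 0 (by equality of mixed partials for smooth functions — Schwarz / Clairaut).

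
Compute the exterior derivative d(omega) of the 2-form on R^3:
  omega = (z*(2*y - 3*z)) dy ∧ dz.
d(omega) = 0

For a 2-form omega = sum_{i<j} g_{ij} dx_i ∧ dx_j, the exterior derivative is
  d(omega) = sum_{i<j} d(g_{ij}) ∧ dx_i ∧ dx_j = sum_{i<j, k} (∂g_{ij}/∂x_k) dx_k ∧ dx_i ∧ dx_j.
Expand each term, using dx_k ∧ dx_i ∧ dx_j = sgn(permutation) dx_{(a)} ∧ dx_{(b)} ∧ dx_{(c)} with (a < b < c) sorted:

Collecting like 3-forms: d(omega) = 0.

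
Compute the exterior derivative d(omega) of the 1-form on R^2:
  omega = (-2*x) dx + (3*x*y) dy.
d(omega) = (3*y) dx ∧ dy

For a 1-form omega = sum_i f_i dx_i, the exterior derivative is
  d(omega) = sum_{i < j} (∂f_j/∂x_i - ∂f_i/∂x_j) dx_i ∧ dx_j.
  coefficient of dx ∧ dy: ∂f_2/∂x - ∂f_1/∂y = ∂(3*x*y)/∂x - ∂(-2*x)/∂y = 3*y
Assembling: d(omega) = (3*y) dx ∧ dy.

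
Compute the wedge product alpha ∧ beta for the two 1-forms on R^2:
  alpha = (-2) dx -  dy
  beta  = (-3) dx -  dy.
alpha ∧ beta = (-1) dx ∧ dy

Distribute the wedge, using dx_i ∧ dx_j = -dx_j ∧ dx_i and dx_i ∧ dx_i = 0. For each pair (i, j) with i < j, the coefficient of dx_i ∧ dx_j in alpha ∧ beta is (alpha_i * beta_j - alpha_j * beta_i). Collecting: alpha ∧ beta = (-1) dx ∧ dy.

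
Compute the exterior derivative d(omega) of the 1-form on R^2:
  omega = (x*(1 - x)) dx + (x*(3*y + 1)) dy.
d(omega) = (3*y + 1) dx ∧ dy

For a 1-form omega = sum_i f_i dx_i, the exterior derivative is
  d(omega) = sum_{i < j} (∂f_j/∂x_i - ∂f_i/∂x_j) dx_i ∧ dx_j.
  coefficient of dx ∧ dy: ∂f_2/∂x - ∂f_1/∂y = ∂(x*(3*y + 1))/∂x - ∂(x*(1 - x))/∂y = 3*y + 1
Assembling: d(omega) = (3*y + 1) dx ∧ dy.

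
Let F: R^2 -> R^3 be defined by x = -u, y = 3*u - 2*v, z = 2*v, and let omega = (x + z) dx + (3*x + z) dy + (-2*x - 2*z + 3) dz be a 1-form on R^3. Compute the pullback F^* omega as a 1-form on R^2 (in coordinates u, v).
F^* omega = (-8*u + 4*v) du + (10*u - 12*v + 6) dv

Using F^*(f dg) = (f ∘ F) d(g ∘ F), substitute each coordinate x_i by F_i(u, v) in f_i, and replace dx_i by d F_i = (∂F_i/∂u) du + (∂F_i/∂v) dv.
  For the x component: f_1(F) = -u + 2*v; d F_1 = (-1) du + (0) dv
  For the y component: f_2(F) = -3*u + 2*v; d F_2 = (3) du + (-2) dv
  For the z component: f_3(F) = 2*u - 4*v + 3; d F_3 = (0) du + (2) dv
Combining and collecting du, dv coefficients:
  coeff of du: -8*u + 4*v
  coeff of dv: 10*u - 12*v + 6
F^* omega = (-8*u + 4*v) du + (10*u - 12*v + 6) dv.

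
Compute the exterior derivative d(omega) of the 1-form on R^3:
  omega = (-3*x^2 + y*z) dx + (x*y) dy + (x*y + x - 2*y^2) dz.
d(omega) = (y - z) dx ∧ dy + (1) dx ∧ dz + (x - 4*y) dy ∧ dz

For a 1-form omega = sum_i f_i dx_i, the exterior derivative is
  d(omega) = sum_{i < j} (∂f_j/∂x_i - ∂f_i/∂x_j) dx_i ∧ dx_j.
  coefficient of dx ∧ dy: ∂f_2/∂x - ∂f_1/∂y = ∂(x*y)/∂x - ∂(-3*x^2 + y*z)/∂y = y - z
  coefficient of dx ∧ dz: ∂f_3/∂x - ∂f_1/∂z = ∂(x*y + x - 2*y^2)/∂x - ∂(-3*x^2 + y*z)/∂z = 1
  coefficient of dy ∧ dz: ∂f_3/∂y - ∂f_2/∂z = ∂(x*y + x - 2*y^2)/∂y - ∂(x*y)/∂z = x - 4*y
Assembling: d(omega) = (y - z) dx ∧ dy + (1) dx ∧ dz + (x - 4*y) dy ∧ dz.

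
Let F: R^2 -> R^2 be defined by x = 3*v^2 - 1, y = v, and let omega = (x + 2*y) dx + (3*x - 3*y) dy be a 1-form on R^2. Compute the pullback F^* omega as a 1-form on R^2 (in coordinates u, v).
F^* omega = (18*v^3 + 21*v^2 - 9*v - 3) dv

Using F^*(f dg) = (f ∘ F) d(g ∘ F), substitute each coordinate x_i by F_i(u, v) in f_i, and replace dx_i by d F_i = (∂F_i/∂u) du + (∂F_i/∂v) dv.
  For the x component: f_1(F) = 3*v^2 + 2*v - 1; d F_1 = (0) du + (6*v) dv
  For the y component: f_2(F) = 9*v^2 - 3*v - 3; d F_2 = (0) du + (1) dv
Combining and collecting du, dv coefficients:
  coeff of du: 0
  coeff of dv: 18*v^3 + 21*v^2 - 9*v - 3
F^* omega = (18*v^3 + 21*v^2 - 9*v - 3) dv.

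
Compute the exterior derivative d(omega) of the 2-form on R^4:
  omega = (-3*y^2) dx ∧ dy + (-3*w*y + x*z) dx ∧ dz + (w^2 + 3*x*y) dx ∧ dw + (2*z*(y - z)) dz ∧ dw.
d(omega) = (3*w) dx ∧ dy ∧ dz + (-3*y) dx ∧ dz ∧ dw + (-3*x) dx ∧ dy ∧ dw + (2*z) dy ∧ dz ∧ dw

For a 2-form omega = sum_{i<j} g_{ij} dx_i ∧ dx_j, the exterior derivative is
  d(omega) = sum_{i<j} d(g_{ij}) ∧ dx_i ∧ dx_j = sum_{i<j, k} (∂g_{ij}/∂x_k) dx_k ∧ dx_i ∧ dx_j.
Expand each term, using dx_k ∧ dx_i ∧ dx_j = sgn(permutation) dx_{(a)} ∧ dx_{(b)} ∧ dx_{(c)} with (a < b < c) sorted:
  d(-3*w*y + x*z) includes (∂/∂y)(-3*w*y + x*z) dy = (-3*w) dy, which multiplied by dx ∧ dz gives (3*w) dx ∧ dy ∧ dz
  d(-3*w*y + x*z) includes (∂/∂w)(-3*w*y + x*z) dw = (-3*y) dw, which multiplied by dx ∧ dz gives (-3*y) dx ∧ dz ∧ dw
  d(w^2 + 3*x*y) includes (∂/∂y)(w^2 + 3*x*y) dy = (3*x) dy, which multiplied by dx ∧ dw gives (-3*x) dx ∧ dy ∧ dw
  d(2*z*(y - z)) includes (∂/∂y)(2*z*(y - z)) dy = (2*z) dy, which multiplied by dz ∧ dw gives (2*z) dy ∧ dz ∧ dw
Collecting like 3-forms: d(omega) = (3*w) dx ∧ dy ∧ dz + (-3*y) dx ∧ dz ∧ dw + (-3*x) dx ∧ dy ∧ dw + (2*z) dy ∧ dz ∧ dw.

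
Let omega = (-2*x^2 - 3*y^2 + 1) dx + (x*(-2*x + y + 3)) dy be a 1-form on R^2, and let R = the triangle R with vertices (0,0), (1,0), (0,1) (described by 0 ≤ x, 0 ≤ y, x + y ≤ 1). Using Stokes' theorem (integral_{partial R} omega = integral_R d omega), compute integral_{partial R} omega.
integral_(partial R) omega = 2

Stokes: integral_partial_R omega = integral_R d omega with d omega = (∂Q/∂x - ∂P/∂y) dx ∧ dy.
  ∂Q/∂x = -4*x + y + 3
  ∂P/∂y = -6*y
  integrand = ∂Q/∂x - ∂P/∂y = -4*x + 7*y + 3.
Integrating over R: integral_0^1 integral_0^{1-x} (-4*x + 7*y + 3) dy dx = 2.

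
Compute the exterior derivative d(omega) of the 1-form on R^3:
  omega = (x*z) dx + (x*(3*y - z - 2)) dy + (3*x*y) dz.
d(omega) = (3*y - z - 2) dx ∧ dy + (-x + 3*y) dx ∧ dz + (4*x) dy ∧ dz

For a 1-form omega = sum_i f_i dx_i, the exterior derivative is
  d(omega) = sum_{i < j} (∂f_j/∂x_i - ∂f_i/∂x_j) dx_i ∧ dx_j.
  coefficient of dx ∧ dy: ∂f_2/∂x - ∂f_1/∂y = ∂(x*(3*y - z - 2))/∂x - ∂(x*z)/∂y = 3*y - z - 2
  coefficient of dx ∧ dz: ∂f_3/∂x - ∂f_1/∂z = ∂(3*x*y)/∂x - ∂(x*z)/∂z = -x + 3*y
  coefficient of dy ∧ dz: ∂f_3/∂y - ∂f_2/∂z = ∂(3*x*y)/∂y - ∂(x*(3*y - z - 2))/∂z = 4*x
Assembling: d(omega) = (3*y - z - 2) dx ∧ dy + (-x + 3*y) dx ∧ dz + (4*x) dy ∧ dz.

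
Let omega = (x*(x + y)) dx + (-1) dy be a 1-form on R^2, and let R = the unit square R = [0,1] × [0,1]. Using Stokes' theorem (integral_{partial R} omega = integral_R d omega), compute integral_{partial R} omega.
integral_(partial R) omega = -1/2

Stokes: integral_partial_R omega = integral_R d omega with d omega = (∂Q/∂x - ∂P/∂y) dx ∧ dy.
  ∂Q/∂x = 0
  ∂P/∂y = x
  integrand = ∂Q/∂x - ∂P/∂y = -x.
Integrating over R: integral_0^1 integral_0^1 (-x) dx dy = -1/2.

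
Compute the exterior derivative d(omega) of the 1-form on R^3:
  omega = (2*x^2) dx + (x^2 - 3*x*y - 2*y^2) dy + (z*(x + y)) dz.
d(omega) = (2*x - 3*y) dx ∧ dy + (z) dx ∧ dz + (z) dy ∧ dz

For a 1-form omega = sum_i f_i dx_i, the exterior derivative is
  d(omega) = sum_{i < j} (∂f_j/∂x_i - ∂f_i/∂x_j) dx_i ∧ dx_j.
  coefficient of dx ∧ dy: ∂f_2/∂x - ∂f_1/∂y = ∂(x^2 - 3*x*y - 2*y^2)/∂x - ∂(2*x^2)/∂y = 2*x - 3*y
  coefficient of dx ∧ dz: ∂f_3/∂x - ∂f_1/∂z = ∂(z*(x + y))/∂x - ∂(2*x^2)/∂z = z
  coefficient of dy ∧ dz: ∂f_3/∂y - ∂f_2/∂z = ∂(z*(x + y))/∂y - ∂(x^2 - 3*x*y - 2*y^2)/∂z = z
Assembling: d(omega) = (2*x - 3*y) dx ∧ dy + (z) dx ∧ dz + (z) dy ∧ dz.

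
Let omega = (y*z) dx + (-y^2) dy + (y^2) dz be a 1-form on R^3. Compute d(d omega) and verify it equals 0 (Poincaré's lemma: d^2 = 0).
d(d omega) = 0

Step 1: d omega = sum_{i<j} (∂f_j/∂x_i - ∂f_i/∂x_j) dx_i ∧ dx_j:
  coeff of dx ∧ dy: -z
  coeff of dx ∧ dz: -y
  coeff of dy ∧ dz: 2*y
Step 2: Apply d again to each 2-form coefficient. The only possible 3-form in R^3 is dx ∧ dy ∧ dz, with coefficient
  ∂(coeff of dy∧dz)/∂x - ∂(coeff of dx∧dz)/∂y + ∂(coeff of dx∧dy)/∂z
  = ∂/∂x (2*y) - ∂/∂y (-y) + ∂/∂z (-z).
Each of these terms simplifies to sums of mixed partials that cancel in pairs. The result is 0 (by equality of mixed partials for smooth functions — Schwarz / Clairaut).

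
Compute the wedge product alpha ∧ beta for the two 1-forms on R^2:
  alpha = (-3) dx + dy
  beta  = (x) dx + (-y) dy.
alpha ∧ beta = (-x + 3*y) dx ∧ dy

Distribute the wedge, using dx_i ∧ dx_j = -dx_j ∧ dx_i and dx_i ∧ dx_i = 0. For each pair (i, j) with i < j, the coefficient of dx_i ∧ dx_j in alpha ∧ beta is (alpha_i * beta_j - alpha_j * beta_i). Collecting: alpha ∧ beta = (-x + 3*y) dx ∧ dy.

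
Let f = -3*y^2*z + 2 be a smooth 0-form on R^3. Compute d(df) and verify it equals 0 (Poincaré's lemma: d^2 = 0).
d(df) = 0

Step 1: df = sum_i (∂f/∂x_i) dx_i = (0) dx + (-6*y*z) dy + (-3*y^2) dz.
Step 2: Apply d again. Using the 1-form formula, the coefficient of dx ∧ dy in d(df) is ∂^2 f/∂x ∂y - ∂^2 f/∂y ∂x = (0) - (0) = 0 (equality of mixed partials for smooth f).
Similarly for dx ∧ dz and dy ∧ dz — all coefficients vanish. So d(df) = 0.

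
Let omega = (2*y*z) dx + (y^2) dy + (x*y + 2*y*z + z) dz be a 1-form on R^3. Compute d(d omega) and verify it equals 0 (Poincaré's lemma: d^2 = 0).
d(d omega) = 0

Step 1: d omega = sum_{i<j} (∂f_j/∂x_i - ∂f_i/∂x_j) dx_i ∧ dx_j:
  coeff of dx ∧ dy: -2*z
  coeff of dx ∧ dz: -y
  coeff of dy ∧ dz: x + 2*z
Step 2: Apply d again to each 2-form coefficient. The only possible 3-form in R^3 is dx ∧ dy ∧ dz, with coefficient
  ∂(coeff of dy∧dz)/∂x - ∂(coeff of dx∧dz)/∂y + ∂(coeff of dx∧dy)/∂z
  = ∂/∂x (x + 2*z) - ∂/∂y (-y) + ∂/∂z (-2*z).
Each of these terms simplifies to sums of mixed partials that cancel in pairs. The result is 0 (by equality of mixed partials for smooth functions — Schwarz / Clairaut).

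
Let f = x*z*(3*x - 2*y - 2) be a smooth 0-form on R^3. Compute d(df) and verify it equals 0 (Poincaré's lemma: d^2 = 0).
d(df) = 0

Step 1: df = sum_i (∂f/∂x_i) dx_i = (2*z*(3*x - y - 1)) dx + (-2*x*z) dy + (x*(3*x - 2*y - 2)) dz.
Step 2: Apply d again. Using the 1-form formula, the coefficient of dx ∧ dy in d(df) is ∂^2 f/∂x ∂y - ∂^2 f/∂y ∂x = (-2*z) - (-2*z) = 0 (equality of mixed partials for smooth f).
Similarly for dx ∧ dz and dy ∧ dz — all coefficients vanish. So d(df) = 0.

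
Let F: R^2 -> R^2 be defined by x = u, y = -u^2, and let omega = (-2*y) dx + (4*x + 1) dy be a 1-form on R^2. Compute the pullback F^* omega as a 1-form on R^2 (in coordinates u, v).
F^* omega = (2*u*(-3*u - 1)) du

Using F^*(f dg) = (f ∘ F) d(g ∘ F), substitute each coordinate x_i by F_i(u, v) in f_i, and replace dx_i by d F_i = (∂F_i/∂u) du + (∂F_i/∂v) dv.
  For the x component: f_1(F) = 2*u^2; d F_1 = (1) du + (0) dv
  For the y component: f_2(F) = 4*u + 1; d F_2 = (-2*u) du + (0) dv
Combining and collecting du, dv coefficients:
  coeff of du: 2*u*(-3*u - 1)
  coeff of dv: 0
F^* omega = (2*u*(-3*u - 1)) du.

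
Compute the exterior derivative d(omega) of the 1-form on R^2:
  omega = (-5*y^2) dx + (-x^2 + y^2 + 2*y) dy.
d(omega) = (-2*x + 10*y) dx ∧ dy

For a 1-form omega = sum_i f_i dx_i, the exterior derivative is
  d(omega) = sum_{i < j} (∂f_j/∂x_i - ∂f_i/∂x_j) dx_i ∧ dx_j.
  coefficient of dx ∧ dy: ∂f_2/∂x - ∂f_1/∂y = ∂(-x^2 + y^2 + 2*y)/∂x - ∂(-5*y^2)/∂y = -2*x + 10*y
Assembling: d(omega) = (-2*x + 10*y) dx ∧ dy.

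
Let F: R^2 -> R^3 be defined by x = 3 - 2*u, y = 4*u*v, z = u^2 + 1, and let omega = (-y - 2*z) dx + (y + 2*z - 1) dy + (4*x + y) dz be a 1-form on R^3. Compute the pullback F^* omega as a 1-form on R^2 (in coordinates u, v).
F^* omega = (16*u^2*v - 12*u^2 + 16*u*v^2 + 8*u*v + 24*u + 4*v + 4) du + (4*u*(2*u^2 + 4*u*v + 1)) dv

Using F^*(f dg) = (f ∘ F) d(g ∘ F), substitute each coordinate x_i by F_i(u, v) in f_i, and replace dx_i by d F_i = (∂F_i/∂u) du + (∂F_i/∂v) dv.
  For the x component: f_1(F) = -2*u^2 - 4*u*v - 2; d F_1 = (-2) du + (0) dv
  For the y component: f_2(F) = 2*u^2 + 4*u*v + 1; d F_2 = (4*v) du + (4*u) dv
  For the z component: f_3(F) = 4*u*v - 8*u + 12; d F_3 = (2*u) du + (0) dv
Combining and collecting du, dv coefficients:
  coeff of du: 16*u^2*v - 12*u^2 + 16*u*v^2 + 8*u*v + 24*u + 4*v + 4
  coeff of dv: 4*u*(2*u^2 + 4*u*v + 1)
F^* omega = (16*u^2*v - 12*u^2 + 16*u*v^2 + 8*u*v + 24*u + 4*v + 4) du + (4*u*(2*u^2 + 4*u*v + 1)) dv.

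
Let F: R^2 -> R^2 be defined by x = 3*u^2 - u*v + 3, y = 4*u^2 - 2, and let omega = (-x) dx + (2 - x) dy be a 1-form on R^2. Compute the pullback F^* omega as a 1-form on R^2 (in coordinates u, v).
F^* omega = (-42*u^3 + 17*u^2*v - u*v^2 - 26*u + 3*v) du + (u*(3*u^2 - u*v + 3)) dv

Using F^*(f dg) = (f ∘ F) d(g ∘ F), substitute each coordinate x_i by F_i(u, v) in f_i, and replace dx_i by d F_i = (∂F_i/∂u) du + (∂F_i/∂v) dv.
  For the x component: f_1(F) = -3*u^2 + u*v - 3; d F_1 = (6*u - v) du + (-u) dv
  For the y component: f_2(F) = -3*u^2 + u*v - 1; d F_2 = (8*u) du + (0) dv
Combining and collecting du, dv coefficients:
  coeff of du: -42*u^3 + 17*u^2*v - u*v^2 - 26*u + 3*v
  coeff of dv: u*(3*u^2 - u*v + 3)
F^* omega = (-42*u^3 + 17*u^2*v - u*v^2 - 26*u + 3*v) du + (u*(3*u^2 - u*v + 3)) dv.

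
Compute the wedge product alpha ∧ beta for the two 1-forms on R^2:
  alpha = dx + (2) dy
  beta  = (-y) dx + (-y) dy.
alpha ∧ beta = (y) dx ∧ dy

Distribute the wedge, using dx_i ∧ dx_j = -dx_j ∧ dx_i and dx_i ∧ dx_i = 0. For each pair (i, j) with i < j, the coefficient of dx_i ∧ dx_j in alpha ∧ beta is (alpha_i * beta_j - alpha_j * beta_i). Collecting: alpha ∧ beta = (y) dx ∧ dy.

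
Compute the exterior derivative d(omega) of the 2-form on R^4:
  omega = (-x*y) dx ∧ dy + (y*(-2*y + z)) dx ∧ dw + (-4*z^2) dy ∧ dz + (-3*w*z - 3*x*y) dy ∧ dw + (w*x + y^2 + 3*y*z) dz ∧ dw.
d(omega) = (y - z) dx ∧ dy ∧ dw + (w - y) dx ∧ dz ∧ dw + (3*w + 2*y + 3*z) dy ∧ dz ∧ dw

For a 2-form omega = sum_{i<j} g_{ij} dx_i ∧ dx_j, the exterior derivative is
  d(omega) = sum_{i<j} d(g_{ij}) ∧ dx_i ∧ dx_j = sum_{i<j, k} (∂g_{ij}/∂x_k) dx_k ∧ dx_i ∧ dx_j.
Expand each term, using dx_k ∧ dx_i ∧ dx_j = sgn(permutation) dx_{(a)} ∧ dx_{(b)} ∧ dx_{(c)} with (a < b < c) sorted:
  d(y*(-2*y + z)) includes (∂/∂y)(y*(-2*y + z)) dy = (-4*y + z) dy, which multiplied by dx ∧ dw gives (4*y - z) dx ∧ dy ∧ dw
  d(y*(-2*y + z)) includes (∂/∂z)(y*(-2*y + z)) dz = (y) dz, which multiplied by dx ∧ dw gives (-y) dx ∧ dz ∧ dw
  d(-3*w*z - 3*x*y) includes (∂/∂x)(-3*w*z - 3*x*y) dx = (-3*y) dx, which multiplied by dy ∧ dw gives (-3*y) dx ∧ dy ∧ dw
  d(-3*w*z - 3*x*y) includes (∂/∂z)(-3*w*z - 3*x*y) dz = (-3*w) dz, which multiplied by dy ∧ dw gives (3*w) dy ∧ dz ∧ dw
  d(w*x + y^2 + 3*y*z) includes (∂/∂x)(w*x + y^2 + 3*y*z) dx = (w) dx, which multiplied by dz ∧ dw gives (w) dx ∧ dz ∧ dw
  d(w*x + y^2 + 3*y*z) includes (∂/∂y)(w*x + y^2 + 3*y*z) dy = (2*y + 3*z) dy, which multiplied by dz ∧ dw gives (2*y + 3*z) dy ∧ dz ∧ dw
Collecting like 3-forms: d(omega) = (y - z) dx ∧ dy ∧ dw + (w - y) dx ∧ dz ∧ dw + (3*w + 2*y + 3*z) dy ∧ dz ∧ dw.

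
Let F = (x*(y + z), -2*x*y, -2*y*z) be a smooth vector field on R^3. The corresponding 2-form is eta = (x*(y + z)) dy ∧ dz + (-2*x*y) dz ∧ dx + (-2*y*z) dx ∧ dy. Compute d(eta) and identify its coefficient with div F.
d(eta) = (-2*x - y + z) dx ∧ dy ∧ dz; div F = -2*x - y + z

For a 2-form in R^3 of the form above, applying d gives a 3-form with coefficient ∂P/∂x + ∂Q/∂y + ∂R/∂z:
  ∂P/∂x = y + z
  ∂Q/∂y = -2*x
  ∂R/∂z = -2*y
Sum = -2*x - y + z, which is exactly div F.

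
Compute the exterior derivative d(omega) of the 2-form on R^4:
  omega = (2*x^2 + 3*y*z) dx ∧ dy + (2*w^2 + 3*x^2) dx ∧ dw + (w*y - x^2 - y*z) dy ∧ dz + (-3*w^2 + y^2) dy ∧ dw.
d(omega) = (-2*x + 3*y) dx ∧ dy ∧ dz + (y) dy ∧ dz ∧ dw

For a 2-form omega = sum_{i<j} g_{ij} dx_i ∧ dx_j, the exterior derivative is
  d(omega) = sum_{i<j} d(g_{ij}) ∧ dx_i ∧ dx_j = sum_{i<j, k} (∂g_{ij}/∂x_k) dx_k ∧ dx_i ∧ dx_j.
Expand each term, using dx_k ∧ dx_i ∧ dx_j = sgn(permutation) dx_{(a)} ∧ dx_{(b)} ∧ dx_{(c)} with (a < b < c) sorted:
  d(2*x^2 + 3*y*z) includes (∂/∂z)(2*x^2 + 3*y*z) dz = (3*y) dz, which multiplied by dx ∧ dy gives (3*y) dx ∧ dy ∧ dz
  d(w*y - x^2 - y*z) includes (∂/∂x)(w*y - x^2 - y*z) dx = (-2*x) dx, which multiplied by dy ∧ dz gives (-2*x) dx ∧ dy ∧ dz
  d(w*y - x^2 - y*z) includes (∂/∂w)(w*y - x^2 - y*z) dw = (y) dw, which multiplied by dy ∧ dz gives (y) dy ∧ dz ∧ dw
Collecting like 3-forms: d(omega) = (-2*x + 3*y) dx ∧ dy ∧ dz + (y) dy ∧ dz ∧ dw.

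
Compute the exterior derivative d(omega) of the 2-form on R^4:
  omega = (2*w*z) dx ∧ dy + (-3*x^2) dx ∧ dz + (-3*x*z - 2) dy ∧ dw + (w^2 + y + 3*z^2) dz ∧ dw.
d(omega) = (2*w) dx ∧ dy ∧ dz + (-z) dx ∧ dy ∧ dw + (3*x + 1) dy ∧ dz ∧ dw

For a 2-form omega = sum_{i<j} g_{ij} dx_i ∧ dx_j, the exterior derivative is
  d(omega) = sum_{i<j} d(g_{ij}) ∧ dx_i ∧ dx_j = sum_{i<j, k} (∂g_{ij}/∂x_k) dx_k ∧ dx_i ∧ dx_j.
Expand each term, using dx_k ∧ dx_i ∧ dx_j = sgn(permutation) dx_{(a)} ∧ dx_{(b)} ∧ dx_{(c)} with (a < b < c) sorted:
  d(2*w*z) includes (∂/∂z)(2*w*z) dz = (2*w) dz, which multiplied by dx ∧ dy gives (2*w) dx ∧ dy ∧ dz
  d(2*w*z) includes (∂/∂w)(2*w*z) dw = (2*z) dw, which multiplied by dx ∧ dy gives (2*z) dx ∧ dy ∧ dw
  d(-3*x*z - 2) includes (∂/∂x)(-3*x*z - 2) dx = (-3*z) dx, which multiplied by dy ∧ dw gives (-3*z) dx ∧ dy ∧ dw
  d(-3*x*z - 2) includes (∂/∂z)(-3*x*z - 2) dz = (-3*x) dz, which multiplied by dy ∧ dw gives (3*x) dy ∧ dz ∧ dw
  d(w^2 + y + 3*z^2) includes (∂/∂y)(w^2 + y + 3*z^2) dy = (1) dy, which multiplied by dz ∧ dw gives (1) dy ∧ dz ∧ dw
Collecting like 3-forms: d(omega) = (2*w) dx ∧ dy ∧ dz + (-z) dx ∧ dy ∧ dw + (3*x + 1) dy ∧ dz ∧ dw.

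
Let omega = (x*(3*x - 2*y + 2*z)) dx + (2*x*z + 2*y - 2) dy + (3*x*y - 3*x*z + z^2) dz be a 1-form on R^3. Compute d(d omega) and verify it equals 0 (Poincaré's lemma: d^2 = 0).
d(d omega) = 0

Step 1: d omega = sum_{i<j} (∂f_j/∂x_i - ∂f_i/∂x_j) dx_i ∧ dx_j:
  coeff of dx ∧ dy: 2*x + 2*z
  coeff of dx ∧ dz: -2*x + 3*y - 3*z
  coeff of dy ∧ dz: x
Step 2: Apply d again to each 2-form coefficient. The only possible 3-form in R^3 is dx ∧ dy ∧ dz, with coefficient
  ∂(coeff of dy∧dz)/∂x - ∂(coeff of dx∧dz)/∂y + ∂(coeff of dx∧dy)/∂z
  = ∂/∂x (x) - ∂/∂y (-2*x + 3*y - 3*z) + ∂/∂z (2*x + 2*z).
Each of these terms simplifies to sums of mixed partials that cancel in pairs. The result is 0 (by equality of mixed partials for smooth functions — Schwarz / Clairaut).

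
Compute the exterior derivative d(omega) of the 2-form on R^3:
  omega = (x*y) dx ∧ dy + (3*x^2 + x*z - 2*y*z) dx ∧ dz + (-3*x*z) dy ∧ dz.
d(omega) = (-z) dx ∧ dy ∧ dz

For a 2-form omega = sum_{i<j} g_{ij} dx_i ∧ dx_j, the exterior derivative is
  d(omega) = sum_{i<j} d(g_{ij}) ∧ dx_i ∧ dx_j = sum_{i<j, k} (∂g_{ij}/∂x_k) dx_k ∧ dx_i ∧ dx_j.
Expand each term, using dx_k ∧ dx_i ∧ dx_j = sgn(permutation) dx_{(a)} ∧ dx_{(b)} ∧ dx_{(c)} with (a < b < c) sorted:
  d(3*x^2 + x*z - 2*y*z) includes (∂/∂y)(3*x^2 + x*z - 2*y*z) dy = (-2*z) dy, which multiplied by dx ∧ dz gives (2*z) dx ∧ dy ∧ dz
  d(-3*x*z) includes (∂/∂x)(-3*x*z) dx = (-3*z) dx, which multiplied by dy ∧ dz gives (-3*z) dx ∧ dy ∧ dz
Collecting like 3-forms: d(omega) = (-z) dx ∧ dy ∧ dz.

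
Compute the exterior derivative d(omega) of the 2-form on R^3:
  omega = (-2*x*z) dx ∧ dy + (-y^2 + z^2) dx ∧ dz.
d(omega) = (-2*x + 2*y) dx ∧ dy ∧ dz

For a 2-form omega = sum_{i<j} g_{ij} dx_i ∧ dx_j, the exterior derivative is
  d(omega) = sum_{i<j} d(g_{ij}) ∧ dx_i ∧ dx_j = sum_{i<j, k} (∂g_{ij}/∂x_k) dx_k ∧ dx_i ∧ dx_j.
Expand each term, using dx_k ∧ dx_i ∧ dx_j = sgn(permutation) dx_{(a)} ∧ dx_{(b)} ∧ dx_{(c)} with (a < b < c) sorted:
  d(-2*x*z) includes (∂/∂z)(-2*x*z) dz = (-2*x) dz, which multiplied by dx ∧ dy gives (-2*x) dx ∧ dy ∧ dz
  d(-y^2 + z^2) includes (∂/∂y)(-y^2 + z^2) dy = (-2*y) dy, which multiplied by dx ∧ dz gives (2*y) dx ∧ dy ∧ dz
Collecting like 3-forms: d(omega) = (-2*x + 2*y) dx ∧ dy ∧ dz.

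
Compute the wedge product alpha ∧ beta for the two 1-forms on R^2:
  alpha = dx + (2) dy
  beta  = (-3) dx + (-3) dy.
alpha ∧ beta = (3) dx ∧ dy

Distribute the wedge, using dx_i ∧ dx_j = -dx_j ∧ dx_i and dx_i ∧ dx_i = 0. For each pair (i, j) with i < j, the coefficient of dx_i ∧ dx_j in alpha ∧ beta is (alpha_i * beta_j - alpha_j * beta_i). Collecting: alpha ∧ beta = (3) dx ∧ dy.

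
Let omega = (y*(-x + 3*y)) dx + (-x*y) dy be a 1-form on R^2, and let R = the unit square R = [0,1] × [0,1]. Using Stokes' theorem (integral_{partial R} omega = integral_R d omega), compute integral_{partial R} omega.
integral_(partial R) omega = -3

Stokes: integral_partial_R omega = integral_R d omega with d omega = (∂Q/∂x - ∂P/∂y) dx ∧ dy.
  ∂Q/∂x = -y
  ∂P/∂y = -x + 6*y
  integrand = ∂Q/∂x - ∂P/∂y = x - 7*y.
Integrating over R: integral_0^1 integral_0^1 (x - 7*y) dx dy = -3.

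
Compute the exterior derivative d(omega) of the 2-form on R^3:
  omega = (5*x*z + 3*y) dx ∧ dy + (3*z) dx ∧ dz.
d(omega) = (5*x) dx ∧ dy ∧ dz

For a 2-form omega = sum_{i<j} g_{ij} dx_i ∧ dx_j, the exterior derivative is
  d(omega) = sum_{i<j} d(g_{ij}) ∧ dx_i ∧ dx_j = sum_{i<j, k} (∂g_{ij}/∂x_k) dx_k ∧ dx_i ∧ dx_j.
Expand each term, using dx_k ∧ dx_i ∧ dx_j = sgn(permutation) dx_{(a)} ∧ dx_{(b)} ∧ dx_{(c)} with (a < b < c) sorted:
  d(5*x*z + 3*y) includes (∂/∂z)(5*x*z + 3*y) dz = (5*x) dz, which multiplied by dx ∧ dy gives (5*x) dx ∧ dy ∧ dz
Collecting like 3-forms: d(omega) = (5*x) dx ∧ dy ∧ dz.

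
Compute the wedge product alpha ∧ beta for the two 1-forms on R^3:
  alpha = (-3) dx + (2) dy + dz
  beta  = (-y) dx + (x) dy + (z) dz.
alpha ∧ beta = (-3*x + 2*y) dx ∧ dy + (y - 3*z) dx ∧ dz + (-x + 2*z) dy ∧ dz

Distribute the wedge, using dx_i ∧ dx_j = -dx_j ∧ dx_i and dx_i ∧ dx_i = 0. For each pair (i, j) with i < j, the coefficient of dx_i ∧ dx_j in alpha ∧ beta is (alpha_i * beta_j - alpha_j * beta_i). Collecting: alpha ∧ beta = (-3*x + 2*y) dx ∧ dy + (y - 3*z) dx ∧ dz + (-x + 2*z) dy ∧ dz.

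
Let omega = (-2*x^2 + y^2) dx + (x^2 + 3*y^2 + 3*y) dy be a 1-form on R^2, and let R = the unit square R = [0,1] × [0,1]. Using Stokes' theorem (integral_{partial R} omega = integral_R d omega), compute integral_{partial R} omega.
integral_(partial R) omega = 0

Stokes: integral_partial_R omega = integral_R d omega with d omega = (∂Q/∂x - ∂P/∂y) dx ∧ dy.
  ∂Q/∂x = 2*x
  ∂P/∂y = 2*y
  integrand = ∂Q/∂x - ∂P/∂y = 2*x - 2*y.
Integrating over R: integral_0^1 integral_0^1 (2*x - 2*y) dx dy = 0.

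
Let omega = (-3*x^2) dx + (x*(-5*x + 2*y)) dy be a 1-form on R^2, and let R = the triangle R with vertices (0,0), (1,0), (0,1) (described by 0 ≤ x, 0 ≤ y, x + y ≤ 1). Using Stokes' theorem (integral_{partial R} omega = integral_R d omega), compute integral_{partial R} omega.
integral_(partial R) omega = -4/3

Stokes: integral_partial_R omega = integral_R d omega with d omega = (∂Q/∂x - ∂P/∂y) dx ∧ dy.
  ∂Q/∂x = -10*x + 2*y
  ∂P/∂y = 0
  integrand = ∂Q/∂x - ∂P/∂y = -10*x + 2*y.
Integrating over R: integral_0^1 integral_0^{1-x} (-10*x + 2*y) dy dx = -4/3.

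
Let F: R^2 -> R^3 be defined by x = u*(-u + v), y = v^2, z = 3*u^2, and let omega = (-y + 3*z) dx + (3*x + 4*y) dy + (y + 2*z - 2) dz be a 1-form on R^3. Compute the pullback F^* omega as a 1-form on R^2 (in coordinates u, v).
F^* omega = (18*u^3 + 9*u^2*v + 8*u*v^2 - 12*u - v^3) du + (9*u^3 - 6*u^2*v + 5*u*v^2 + 8*v^3) dv

Using F^*(f dg) = (f ∘ F) d(g ∘ F), substitute each coordinate x_i by F_i(u, v) in f_i, and replace dx_i by d F_i = (∂F_i/∂u) du + (∂F_i/∂v) dv.
  For the x component: f_1(F) = 9*u^2 - v^2; d F_1 = (-2*u + v) du + (u) dv
  For the y component: f_2(F) = -3*u^2 + 3*u*v + 4*v^2; d F_2 = (0) du + (2*v) dv
  For the z component: f_3(F) = 6*u^2 + v^2 - 2; d F_3 = (6*u) du + (0) dv
Combining and collecting du, dv coefficients:
  coeff of du: 18*u^3 + 9*u^2*v + 8*u*v^2 - 12*u - v^3
  coeff of dv: 9*u^3 - 6*u^2*v + 5*u*v^2 + 8*v^3
F^* omega = (18*u^3 + 9*u^2*v + 8*u*v^2 - 12*u - v^3) du + (9*u^3 - 6*u^2*v + 5*u*v^2 + 8*v^3) dv.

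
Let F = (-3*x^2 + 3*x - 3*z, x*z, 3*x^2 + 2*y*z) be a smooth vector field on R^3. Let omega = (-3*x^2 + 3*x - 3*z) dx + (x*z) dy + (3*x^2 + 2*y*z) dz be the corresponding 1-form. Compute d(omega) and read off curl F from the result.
d(omega) = (-x + 2*z) dy ∧ dz + (-6*x - 3) dz ∧ dx + (z) dx ∧ dy; curl F = (-x + 2*z, -6*x - 3, z)

d omega = sum_{i<j} (∂f_j/∂x_i - ∂f_i/∂x_j) dx_i ∧ dx_j. Under the identification (dy ∧ dz, dz ∧ dx, dx ∧ dy) ↔ (e_x, e_y, e_z), the coefficients are exactly the components of curl F. Compute:
  ∂R/∂y - ∂Q/∂z = (2*z) - (x) = -x + 2*z
  ∂P/∂z - ∂R/∂x = (-3) - (6*x) = -6*x - 3
  ∂Q/∂x - ∂P/∂y = (z) - (0) = z.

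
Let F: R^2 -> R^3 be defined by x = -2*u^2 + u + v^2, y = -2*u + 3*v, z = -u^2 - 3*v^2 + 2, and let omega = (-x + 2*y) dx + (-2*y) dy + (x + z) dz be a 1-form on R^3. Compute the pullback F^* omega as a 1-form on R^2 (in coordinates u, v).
F^* omega = (-2*u^3 + 20*u^2 + 8*u*v^2 - 24*u*v - 17*u - v^2 + 18*v) du + (22*u^2*v - 16*u*v + 12*u + 10*v^3 + 12*v^2 - 30*v) dv

Using F^*(f dg) = (f ∘ F) d(g ∘ F), substitute each coordinate x_i by F_i(u, v) in f_i, and replace dx_i by d F_i = (∂F_i/∂u) du + (∂F_i/∂v) dv.
  For the x component: f_1(F) = 2*u^2 - 5*u - v^2 + 6*v; d F_1 = (1 - 4*u) du + (2*v) dv
  For the y component: f_2(F) = 4*u - 6*v; d F_2 = (-2) du + (3) dv
  For the z component: f_3(F) = -3*u^2 + u - 2*v^2 + 2; d F_3 = (-2*u) du + (-6*v) dv
Combining and collecting du, dv coefficients:
  coeff of du: -2*u^3 + 20*u^2 + 8*u*v^2 - 24*u*v - 17*u - v^2 + 18*v
  coeff of dv: 22*u^2*v - 16*u*v + 12*u + 10*v^3 + 12*v^2 - 30*v
F^* omega = (-2*u^3 + 20*u^2 + 8*u*v^2 - 24*u*v - 17*u - v^2 + 18*v) du + (22*u^2*v - 16*u*v + 12*u + 10*v^3 + 12*v^2 - 30*v) dv.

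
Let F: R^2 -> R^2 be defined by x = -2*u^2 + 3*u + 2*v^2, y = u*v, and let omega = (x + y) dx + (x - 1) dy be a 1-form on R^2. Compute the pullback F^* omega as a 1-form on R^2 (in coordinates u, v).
F^* omega = (8*u^3 - 6*u^2*v - 18*u^2 - 8*u*v^2 + 6*u*v + 9*u + 2*v^3 + 6*v^2 - v) du + (-2*u^3 - 8*u^2*v + 3*u^2 + 6*u*v^2 + 12*u*v - u + 8*v^3) dv

Using F^*(f dg) = (f ∘ F) d(g ∘ F), substitute each coordinate x_i by F_i(u, v) in f_i, and replace dx_i by d F_i = (∂F_i/∂u) du + (∂F_i/∂v) dv.
  For the x component: f_1(F) = -2*u^2 + u*v + 3*u + 2*v^2; d F_1 = (3 - 4*u) du + (4*v) dv
  For the y component: f_2(F) = -2*u^2 + 3*u + 2*v^2 - 1; d F_2 = (v) du + (u) dv
Combining and collecting du, dv coefficients:
  coeff of du: 8*u^3 - 6*u^2*v - 18*u^2 - 8*u*v^2 + 6*u*v + 9*u + 2*v^3 + 6*v^2 - v
  coeff of dv: -2*u^3 - 8*u^2*v + 3*u^2 + 6*u*v^2 + 12*u*v - u + 8*v^3
F^* omega = (8*u^3 - 6*u^2*v - 18*u^2 - 8*u*v^2 + 6*u*v + 9*u + 2*v^3 + 6*v^2 - v) du + (-2*u^3 - 8*u^2*v + 3*u^2 + 6*u*v^2 + 12*u*v - u + 8*v^3) dv.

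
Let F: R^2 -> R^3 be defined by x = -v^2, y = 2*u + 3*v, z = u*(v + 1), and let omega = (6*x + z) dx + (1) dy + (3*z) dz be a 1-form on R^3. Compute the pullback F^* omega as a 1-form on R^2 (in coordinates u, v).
F^* omega = (3*u*v^2 + 6*u*v + 3*u + 2) du + (3*u^2*v + 3*u^2 - 2*u*v^2 - 2*u*v + 12*v^3 + 3) dv

Using F^*(f dg) = (f ∘ F) d(g ∘ F), substitute each coordinate x_i by F_i(u, v) in f_i, and replace dx_i by d F_i = (∂F_i/∂u) du + (∂F_i/∂v) dv.
  For the x component: f_1(F) = u*v + u - 6*v^2; d F_1 = (0) du + (-2*v) dv
  For the y component: f_2(F) = 1; d F_2 = (2) du + (3) dv
  For the z component: f_3(F) = 3*u*(v + 1); d F_3 = (v + 1) du + (u) dv
Combining and collecting du, dv coefficients:
  coeff of du: 3*u*v^2 + 6*u*v + 3*u + 2
  coeff of dv: 3*u^2*v + 3*u^2 - 2*u*v^2 - 2*u*v + 12*v^3 + 3
F^* omega = (3*u*v^2 + 6*u*v + 3*u + 2) du + (3*u^2*v + 3*u^2 - 2*u*v^2 - 2*u*v + 12*v^3 + 3) dv.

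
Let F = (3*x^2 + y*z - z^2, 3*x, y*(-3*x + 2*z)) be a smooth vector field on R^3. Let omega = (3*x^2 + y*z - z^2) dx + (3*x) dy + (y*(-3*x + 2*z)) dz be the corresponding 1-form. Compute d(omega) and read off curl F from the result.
d(omega) = (-3*x + 2*z) dy ∧ dz + (4*y - 2*z) dz ∧ dx + (3 - z) dx ∧ dy; curl F = (-3*x + 2*z, 4*y - 2*z, 3 - z)

d omega = sum_{i<j} (∂f_j/∂x_i - ∂f_i/∂x_j) dx_i ∧ dx_j. Under the identification (dy ∧ dz, dz ∧ dx, dx ∧ dy) ↔ (e_x, e_y, e_z), the coefficients are exactly the components of curl F. Compute:
  ∂R/∂y - ∂Q/∂z = (-3*x + 2*z) - (0) = -3*x + 2*z
  ∂P/∂z - ∂R/∂x = (y - 2*z) - (-3*y) = 4*y - 2*z
  ∂Q/∂x - ∂P/∂y = (3) - (z) = 3 - z.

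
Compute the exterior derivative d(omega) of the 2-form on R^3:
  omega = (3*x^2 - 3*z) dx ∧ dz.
d(omega) = 0

For a 2-form omega = sum_{i<j} g_{ij} dx_i ∧ dx_j, the exterior derivative is
  d(omega) = sum_{i<j} d(g_{ij}) ∧ dx_i ∧ dx_j = sum_{i<j, k} (∂g_{ij}/∂x_k) dx_k ∧ dx_i ∧ dx_j.
Expand each term, using dx_k ∧ dx_i ∧ dx_j = sgn(permutation) dx_{(a)} ∧ dx_{(b)} ∧ dx_{(c)} with (a < b < c) sorted:

Collecting like 3-forms: d(omega) = 0.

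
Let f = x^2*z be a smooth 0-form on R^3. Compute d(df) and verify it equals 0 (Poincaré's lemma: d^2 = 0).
d(df) = 0

Step 1: df = sum_i (∂f/∂x_i) dx_i = (2*x*z) dx + (0) dy + (x^2) dz.
Step 2: Apply d again. Using the 1-form formula, the coefficient of dx ∧ dy in d(df) is ∂^2 f/∂x ∂y - ∂^2 f/∂y ∂x = (0) - (0) = 0 (equality of mixed partials for smooth f).
Similarly for dx ∧ dz and dy ∧ dz — all coefficients vanish. So d(df) = 0.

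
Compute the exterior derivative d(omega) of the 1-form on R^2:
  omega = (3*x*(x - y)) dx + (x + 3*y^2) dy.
d(omega) = (3*x + 1) dx ∧ dy

For a 1-form omega = sum_i f_i dx_i, the exterior derivative is
  d(omega) = sum_{i < j} (∂f_j/∂x_i - ∂f_i/∂x_j) dx_i ∧ dx_j.
  coefficient of dx ∧ dy: ∂f_2/∂x - ∂f_1/∂y = ∂(x + 3*y^2)/∂x - ∂(3*x*(x - y))/∂y = 3*x + 1
Assembling: d(omega) = (3*x + 1) dx ∧ dy.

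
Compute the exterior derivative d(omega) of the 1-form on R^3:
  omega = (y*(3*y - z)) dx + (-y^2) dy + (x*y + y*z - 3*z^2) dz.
d(omega) = (-6*y + z) dx ∧ dy + (2*y) dx ∧ dz + (x + z) dy ∧ dz

For a 1-form omega = sum_i f_i dx_i, the exterior derivative is
  d(omega) = sum_{i < j} (∂f_j/∂x_i - ∂f_i/∂x_j) dx_i ∧ dx_j.
  coefficient of dx ∧ dy: ∂f_2/∂x - ∂f_1/∂y = ∂(-y^2)/∂x - ∂(y*(3*y - z))/∂y = -6*y + z
  coefficient of dx ∧ dz: ∂f_3/∂x - ∂f_1/∂z = ∂(x*y + y*z - 3*z^2)/∂x - ∂(y*(3*y - z))/∂z = 2*y
  coefficient of dy ∧ dz: ∂f_3/∂y - ∂f_2/∂z = ∂(x*y + y*z - 3*z^2)/∂y - ∂(-y^2)/∂z = x + z
Assembling: d(omega) = (-6*y + z) dx ∧ dy + (2*y) dx ∧ dz + (x + z) dy ∧ dz.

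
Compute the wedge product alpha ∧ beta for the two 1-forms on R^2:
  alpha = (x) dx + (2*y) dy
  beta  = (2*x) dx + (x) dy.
alpha ∧ beta = (x*(x - 4*y)) dx ∧ dy

Distribute the wedge, using dx_i ∧ dx_j = -dx_j ∧ dx_i and dx_i ∧ dx_i = 0. For each pair (i, j) with i < j, the coefficient of dx_i ∧ dx_j in alpha ∧ beta is (alpha_i * beta_j - alpha_j * beta_i). Collecting: alpha ∧ beta = (x*(x - 4*y)) dx ∧ dy.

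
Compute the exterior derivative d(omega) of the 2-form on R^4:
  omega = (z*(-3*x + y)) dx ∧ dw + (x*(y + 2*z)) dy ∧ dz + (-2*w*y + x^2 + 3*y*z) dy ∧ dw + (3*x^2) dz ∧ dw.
d(omega) = (2*x - z) dx ∧ dy ∧ dw + (9*x - y) dx ∧ dz ∧ dw + (y + 2*z) dx ∧ dy ∧ dz + (-3*y) dy ∧ dz ∧ dw

For a 2-form omega = sum_{i<j} g_{ij} dx_i ∧ dx_j, the exterior derivative is
  d(omega) = sum_{i<j} d(g_{ij}) ∧ dx_i ∧ dx_j = sum_{i<j, k} (∂g_{ij}/∂x_k) dx_k ∧ dx_i ∧ dx_j.
Expand each term, using dx_k ∧ dx_i ∧ dx_j = sgn(permutation) dx_{(a)} ∧ dx_{(b)} ∧ dx_{(c)} with (a < b < c) sorted:
  d(z*(-3*x + y)) includes (∂/∂y)(z*(-3*x + y)) dy = (z) dy, which multiplied by dx ∧ dw gives (-z) dx ∧ dy ∧ dw
  d(z*(-3*x + y)) includes (∂/∂z)(z*(-3*x + y)) dz = (-3*x + y) dz, which multiplied by dx ∧ dw gives (3*x - y) dx ∧ dz ∧ dw
  d(x*(y + 2*z)) includes (∂/∂x)(x*(y + 2*z)) dx = (y + 2*z) dx, which multiplied by dy ∧ dz gives (y + 2*z) dx ∧ dy ∧ dz
  d(-2*w*y + x^2 + 3*y*z) includes (∂/∂x)(-2*w*y + x^2 + 3*y*z) dx = (2*x) dx, which multiplied by dy ∧ dw gives (2*x) dx ∧ dy ∧ dw
  d(-2*w*y + x^2 + 3*y*z) includes (∂/∂z)(-2*w*y + x^2 + 3*y*z) dz = (3*y) dz, which multiplied by dy ∧ dw gives (-3*y) dy ∧ dz ∧ dw
  d(3*x^2) includes (∂/∂x)(3*x^2) dx = (6*x) dx, which multiplied by dz ∧ dw gives (6*x) dx ∧ dz ∧ dw
Collecting like 3-forms: d(omega) = (2*x - z) dx ∧ dy ∧ dw + (9*x - y) dx ∧ dz ∧ dw + (y + 2*z) dx ∧ dy ∧ dz + (-3*y) dy ∧ dz ∧ dw.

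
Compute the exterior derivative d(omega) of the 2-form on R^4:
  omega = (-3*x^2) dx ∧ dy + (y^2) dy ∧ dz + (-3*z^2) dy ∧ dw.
d(omega) = (6*z) dy ∧ dz ∧ dw

For a 2-form omega = sum_{i<j} g_{ij} dx_i ∧ dx_j, the exterior derivative is
  d(omega) = sum_{i<j} d(g_{ij}) ∧ dx_i ∧ dx_j = sum_{i<j, k} (∂g_{ij}/∂x_k) dx_k ∧ dx_i ∧ dx_j.
Expand each term, using dx_k ∧ dx_i ∧ dx_j = sgn(permutation) dx_{(a)} ∧ dx_{(b)} ∧ dx_{(c)} with (a < b < c) sorted:
  d(-3*z^2) includes (∂/∂z)(-3*z^2) dz = (-6*z) dz, which multiplied by dy ∧ dw gives (6*z) dy ∧ dz ∧ dw
Collecting like 3-forms: d(omega) = (6*z) dy ∧ dz ∧ dw.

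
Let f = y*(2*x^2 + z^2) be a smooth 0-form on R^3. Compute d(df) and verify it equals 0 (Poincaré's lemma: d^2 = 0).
d(df) = 0

Step 1: df = sum_i (∂f/∂x_i) dx_i = (4*x*y) dx + (2*x^2 + z^2) dy + (2*y*z) dz.
Step 2: Apply d again. Using the 1-form formula, the coefficient of dx ∧ dy in d(df) is ∂^2 f/∂x ∂y - ∂^2 f/∂y ∂x = (4*x) - (4*x) = 0 (equality of mixed partials for smooth f).
Similarly for dx ∧ dz and dy ∧ dz — all coefficients vanish. So d(df) = 0.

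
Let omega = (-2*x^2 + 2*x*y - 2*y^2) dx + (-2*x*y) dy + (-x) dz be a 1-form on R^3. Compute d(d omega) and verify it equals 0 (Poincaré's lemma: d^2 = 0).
d(d omega) = 0

Step 1: d omega = sum_{i<j} (∂f_j/∂x_i - ∂f_i/∂x_j) dx_i ∧ dx_j:
  coeff of dx ∧ dy: -2*x + 2*y
  coeff of dx ∧ dz: -1
  coeff of dy ∧ dz: 0
Step 2: Apply d again to each 2-form coefficient. The only possible 3-form in R^3 is dx ∧ dy ∧ dz, with coefficient
  ∂(coeff of dy∧dz)/∂x - ∂(coeff of dx∧dz)/∂y + ∂(coeff of dx∧dy)/∂z
  = ∂/∂x (0) - ∂/∂y (-1) + ∂/∂z (-2*x + 2*y).
Each of these terms simplifies to sums of mixed partials that cancel in pairs. The result is 0 (by equality of mixed partials for smooth functions — Schwarz / Clairaut).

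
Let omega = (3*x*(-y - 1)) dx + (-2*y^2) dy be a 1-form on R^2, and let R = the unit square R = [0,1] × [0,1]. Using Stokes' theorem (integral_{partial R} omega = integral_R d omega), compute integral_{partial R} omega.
integral_(partial R) omega = 3/2

Stokes: integral_partial_R omega = integral_R d omega with d omega = (∂Q/∂x - ∂P/∂y) dx ∧ dy.
  ∂Q/∂x = 0
  ∂P/∂y = -3*x
  integrand = ∂Q/∂x - ∂P/∂y = 3*x.
Integrating over R: integral_0^1 integral_0^1 (3*x) dx dy = 3/2.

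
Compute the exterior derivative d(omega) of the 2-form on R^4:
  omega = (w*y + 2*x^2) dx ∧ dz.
d(omega) = (-w) dx ∧ dy ∧ dz + (y) dx ∧ dz ∧ dw

For a 2-form omega = sum_{i<j} g_{ij} dx_i ∧ dx_j, the exterior derivative is
  d(omega) = sum_{i<j} d(g_{ij}) ∧ dx_i ∧ dx_j = sum_{i<j, k} (∂g_{ij}/∂x_k) dx_k ∧ dx_i ∧ dx_j.
Expand each term, using dx_k ∧ dx_i ∧ dx_j = sgn(permutation) dx_{(a)} ∧ dx_{(b)} ∧ dx_{(c)} with (a < b < c) sorted:
  d(w*y + 2*x^2) includes (∂/∂y)(w*y + 2*x^2) dy = (w) dy, which multiplied by dx ∧ dz gives (-w) dx ∧ dy ∧ dz
  d(w*y + 2*x^2) includes (∂/∂w)(w*y + 2*x^2) dw = (y) dw, which multiplied by dx ∧ dz gives (y) dx ∧ dz ∧ dw
Collecting like 3-forms: d(omega) = (-w) dx ∧ dy ∧ dz + (y) dx ∧ dz ∧ dw.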